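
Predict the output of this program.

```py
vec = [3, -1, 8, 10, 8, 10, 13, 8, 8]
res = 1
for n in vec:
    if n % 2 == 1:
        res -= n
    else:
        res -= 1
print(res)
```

n=3: odd, res = 1-3 = -2
n=-1: odd, res = (-2)-(-1) = -1
n=8: not odd, res = (-1)-1 = -2
n=10: not odd, res = (-2)-1 = -3
n=8: not odd, res = (-3)-1 = -4
n=10: not odd, res = (-4)-1 = -5
n=13: odd, res = (-5)-13 = -18
n=8: not odd, res = (-18)-1 = -19
n=8: not odd, res = (-19)-1 = -20

-20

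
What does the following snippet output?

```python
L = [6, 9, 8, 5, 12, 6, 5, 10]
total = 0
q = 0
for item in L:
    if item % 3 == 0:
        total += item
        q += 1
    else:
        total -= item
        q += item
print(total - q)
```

item=6: %3==0, total = 0+6 = 6; q=1
item=9: %3==0, total = 6+9 = 15; q=2
item=8: not %3==0, total = 15-8 = 7; q=10
item=5: not %3==0, total = 7-5 = 2; q=15
item=12: %3==0, total = 2+12 = 14; q=16
item=6: %3==0, total = 14+6 = 20; q=17
item=5: not %3==0, total = 20-5 = 15; q=22
item=10: not %3==0, total = 15-10 = 5; q=32
total-q = 5-32 = -27

-27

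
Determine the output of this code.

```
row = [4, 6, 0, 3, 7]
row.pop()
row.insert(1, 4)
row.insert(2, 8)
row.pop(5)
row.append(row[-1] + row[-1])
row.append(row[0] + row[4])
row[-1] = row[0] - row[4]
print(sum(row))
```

pop() removes 7 → [4, 6, 0, 3]
insert 4 at 1 → [4, 4, 6, 0, 3]
insert 8 at 2 → [4, 4, 8, 6, 0, 3]
pop(5) removes 3 → [4, 4, 8, 6, 0]
append row[-1]+row[-1] = 0+0 = 0 → [4, 4, 8, 6, 0, 0]
append row[0]+row[4] = 4+0 = 4 → [4, 4, 8, 6, 0, 0, 4]
row[-1] = row[0]-row[4] = 4-0 = 4 → [4, 4, 8, 6, 0, 0, 4]
sum = 26

26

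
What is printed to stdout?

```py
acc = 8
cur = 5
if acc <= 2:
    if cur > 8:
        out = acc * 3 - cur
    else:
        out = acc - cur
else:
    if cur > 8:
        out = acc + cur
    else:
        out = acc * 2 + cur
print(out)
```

acc=8, cur=5
acc <= 2 is False; cur > 8 is False
→ out = acc * 2 + cur = 21

21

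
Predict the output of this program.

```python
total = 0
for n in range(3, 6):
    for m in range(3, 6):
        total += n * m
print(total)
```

n=3,m=3: total = 0+9 = 9
n=3,m=4: total = 9+12 = 21
n=3,m=5: total = 21+15 = 36
n=4,m=3: total = 36+12 = 48
n=4,m=4: total = 48+16 = 64
n=4,m=5: total = 64+20 = 84
n=5,m=3: total = 84+15 = 99
n=5,m=4: total = 99+20 = 119
n=5,m=5: total = 119+25 = 144

144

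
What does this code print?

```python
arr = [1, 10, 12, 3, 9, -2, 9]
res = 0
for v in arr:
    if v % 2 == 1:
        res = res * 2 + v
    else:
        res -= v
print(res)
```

-125

v=1: odd, res = 0*2+1 = 1
v=10: not odd, res = 1-10 = -9
v=12: not odd, res = (-9)-12 = -21
v=3: odd, res = (-21)*2+3 = -39
v=9: odd, res = (-39)*2+9 = -69
v=-2: not odd, res = (-69)-(-2) = -67
v=9: odd, res = (-67)*2+9 = -125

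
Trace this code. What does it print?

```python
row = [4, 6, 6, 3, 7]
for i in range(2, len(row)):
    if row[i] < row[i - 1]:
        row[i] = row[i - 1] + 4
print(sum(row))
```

40

i=2: 6>=6, unchanged → [4, 6, 6, 3, 7]
i=3: 3<6, row[3] = 6+4 = 10 → [4, 6, 6, 10, 7]
i=4: 7<10, row[4] = 10+4 = 14 → [4, 6, 6, 10, 14]
sum = 40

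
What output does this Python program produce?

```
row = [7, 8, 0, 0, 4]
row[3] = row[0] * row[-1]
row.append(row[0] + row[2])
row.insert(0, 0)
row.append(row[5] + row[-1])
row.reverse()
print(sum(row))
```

65

row[3] = row[0]*row[-1] = 7*4 = 28 → [7, 8, 0, 28, 4]
append row[0]+row[2] = 7+0 = 7 → [7, 8, 0, 28, 4, 7]
insert 0 at 0 → [0, 7, 8, 0, 28, 4, 7]
append row[5]+row[-1] = 4+7 = 11 → [0, 7, 8, 0, 28, 4, 7, 11]
reverse → [11, 7, 4, 28, 0, 8, 7, 0]
sum = 65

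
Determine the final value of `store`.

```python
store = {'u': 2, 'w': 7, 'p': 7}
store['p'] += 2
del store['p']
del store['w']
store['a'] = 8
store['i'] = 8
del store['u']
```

{'a': 8, 'i': 8}

store['p'] = 7+2 = 9 → {'u': 2, 'w': 7, 'p': 9}
del 'p' → {'u': 2, 'w': 7}
del 'w' → {'u': 2}
store['a'] = 8 → {'u': 2, 'a': 8}
store['i'] = 8 → {'u': 2, 'a': 8, 'i': 8}
del 'u' → {'a': 8, 'i': 8}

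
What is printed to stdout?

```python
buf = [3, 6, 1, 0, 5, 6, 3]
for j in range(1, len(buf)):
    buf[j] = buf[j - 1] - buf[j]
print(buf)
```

[3, -3, -4, -4, -9, -15, -18]

j=1: buf[1] = 3-6 = -3 → [3, -3, 1, 0, 5, 6, 3]
j=2: buf[2] = (-3)-1 = -4 → [3, -3, -4, 0, 5, 6, 3]
j=3: buf[3] = (-4)-0 = -4 → [3, -3, -4, -4, 5, 6, 3]
j=4: buf[4] = (-4)-5 = -9 → [3, -3, -4, -4, -9, 6, 3]
j=5: buf[5] = (-9)-6 = -15 → [3, -3, -4, -4, -9, -15, 3]
j=6: buf[6] = (-15)-3 = -18 → [3, -3, -4, -4, -9, -15, -18]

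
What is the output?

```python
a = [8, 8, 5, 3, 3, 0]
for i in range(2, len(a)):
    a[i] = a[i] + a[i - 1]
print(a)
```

i=2: a[2] = 5+8 = 13 → [8, 8, 13, 3, 3, 0]
i=3: a[3] = 3+13 = 16 → [8, 8, 13, 16, 3, 0]
i=4: a[4] = 3+16 = 19 → [8, 8, 13, 16, 19, 0]
i=5: a[5] = 0+19 = 19 → [8, 8, 13, 16, 19, 19]

[8, 8, 13, 16, 19, 19]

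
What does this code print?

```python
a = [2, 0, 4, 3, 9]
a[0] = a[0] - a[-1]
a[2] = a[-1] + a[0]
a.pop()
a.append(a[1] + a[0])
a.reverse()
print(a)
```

a[0] = a[0]-a[-1] = 2-9 = -7 → [-7, 0, 4, 3, 9]
a[2] = a[-1]+a[0] = 9+(-7) = 2 → [-7, 0, 2, 3, 9]
pop() removes 9 → [-7, 0, 2, 3]
append a[1]+a[0] = 0+(-7) = -7 → [-7, 0, 2, 3, -7]
reverse → [-7, 3, 2, 0, -7]

[-7, 3, 2, 0, -7]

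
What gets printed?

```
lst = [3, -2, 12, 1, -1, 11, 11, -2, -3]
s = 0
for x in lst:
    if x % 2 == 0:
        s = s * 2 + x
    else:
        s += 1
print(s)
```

31

x=3: not even, s = 0+1 = 1
x=-2: even, s = 1*2+(-2) = 0
x=12: even, s = 0*2+12 = 12
x=1: not even, s = 12+1 = 13
x=-1: not even, s = 13+1 = 14
x=11: not even, s = 14+1 = 15
x=11: not even, s = 15+1 = 16
x=-2: even, s = 16*2+(-2) = 30
x=-3: not even, s = 30+1 = 31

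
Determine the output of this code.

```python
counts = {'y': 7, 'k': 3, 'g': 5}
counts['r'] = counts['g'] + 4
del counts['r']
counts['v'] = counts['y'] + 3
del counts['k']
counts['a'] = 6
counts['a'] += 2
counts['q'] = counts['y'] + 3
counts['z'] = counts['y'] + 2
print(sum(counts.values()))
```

counts['r'] = counts['g']+4 = 9 → {'y': 7, 'k': 3, 'g': 5, 'r': 9}
del 'r' → {'y': 7, 'k': 3, 'g': 5}
counts['v'] = counts['y']+3 = 10 → {'y': 7, 'k': 3, 'g': 5, 'v': 10}
del 'k' → {'y': 7, 'g': 5, 'v': 10}
counts['a'] = 6 → {'y': 7, 'g': 5, 'v': 10, 'a': 6}
counts['a'] = 6+2 = 8 → {'y': 7, 'g': 5, 'v': 10, 'a': 8}
counts['q'] = counts['y']+3 = 10 → {'y': 7, 'g': 5, 'v': 10, 'a': 8, 'q': 10}
counts['z'] = counts['y']+2 = 9 → {'y': 7, 'g': 5, 'v': 10, 'a': 8, 'q': 10, 'z': 9}
sum of values = 49

49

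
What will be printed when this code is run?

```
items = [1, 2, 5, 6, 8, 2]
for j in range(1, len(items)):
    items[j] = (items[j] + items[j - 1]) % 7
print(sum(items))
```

9

j=1: items[1] = (2+1)%7 = 3 → [1, 3, 5, 6, 8, 2]
j=2: items[2] = (5+3)%7 = 1 → [1, 3, 1, 6, 8, 2]
j=3: items[3] = (6+1)%7 = 0 → [1, 3, 1, 0, 8, 2]
j=4: items[4] = (8+0)%7 = 1 → [1, 3, 1, 0, 1, 2]
j=5: items[5] = (2+1)%7 = 3 → [1, 3, 1, 0, 1, 3]
sum = 9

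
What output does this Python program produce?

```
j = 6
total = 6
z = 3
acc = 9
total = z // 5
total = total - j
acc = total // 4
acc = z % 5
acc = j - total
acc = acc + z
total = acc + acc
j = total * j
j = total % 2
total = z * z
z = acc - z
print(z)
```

total = 3//5 = 0
total = 0-6 = -6
acc = (-6)//4 = -2
acc = 3%5 = 3
acc = 6-(-6) = 12
acc = 12+3 = 15
total = 15+15 = 30
j = 30*6 = 180
j = 30%2 = 0
total = 3*3 = 9
z = 15-3 = 12

12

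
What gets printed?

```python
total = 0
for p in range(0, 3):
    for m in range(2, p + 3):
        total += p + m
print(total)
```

p=0,m=2: total = 0+2 = 2
p=1,m=2: total = 2+3 = 5
p=1,m=3: total = 5+4 = 9
p=2,m=2: total = 9+4 = 13
p=2,m=3: total = 13+5 = 18
p=2,m=4: total = 18+6 = 24

24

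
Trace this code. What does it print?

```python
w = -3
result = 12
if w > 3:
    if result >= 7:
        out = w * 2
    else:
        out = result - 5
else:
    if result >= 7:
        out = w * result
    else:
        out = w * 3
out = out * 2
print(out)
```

-72

w=-3, result=12
w > 3 is False; result >= 7 is True
→ out = w * result = -36
out = (-36)*2 = -72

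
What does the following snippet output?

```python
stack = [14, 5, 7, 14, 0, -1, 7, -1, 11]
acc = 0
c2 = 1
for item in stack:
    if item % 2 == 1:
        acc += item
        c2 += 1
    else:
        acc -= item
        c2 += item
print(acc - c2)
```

-35

item=14: not odd, acc = 0-14 = -14; c2=15
item=5: odd, acc = (-14)+5 = -9; c2=16
item=7: odd, acc = (-9)+7 = -2; c2=17
item=14: not odd, acc = (-2)-14 = -16; c2=31
item=0: not odd, acc = (-16)-0 = -16; c2=31
item=-1: odd, acc = (-16)+(-1) = -17; c2=32
item=7: odd, acc = (-17)+7 = -10; c2=33
item=-1: odd, acc = (-10)+(-1) = -11; c2=34
item=11: odd, acc = (-11)+11 = 0; c2=35
acc-c2 = 0-35 = -35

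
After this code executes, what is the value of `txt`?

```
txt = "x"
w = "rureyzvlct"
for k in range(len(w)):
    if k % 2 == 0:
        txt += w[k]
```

'xrryvc'

k=0: add 'r' → 'xr'
k=1: skip
k=2: add 'r' → 'xrr'
k=3: skip
k=4: add 'y' → 'xrry'
k=5: skip
k=6: add 'v' → 'xrryv'
k=7: skip
k=8: add 'c' → 'xrryvc'
k=9: skip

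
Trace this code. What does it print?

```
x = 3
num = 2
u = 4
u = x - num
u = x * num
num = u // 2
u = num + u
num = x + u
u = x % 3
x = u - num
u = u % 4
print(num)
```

u = 3-2 = 1
u = 3*2 = 6
num = 6//2 = 3
u = 3+6 = 9
num = 3+9 = 12
u = 3%3 = 0
x = 0-12 = -12
u = 0%4 = 0

12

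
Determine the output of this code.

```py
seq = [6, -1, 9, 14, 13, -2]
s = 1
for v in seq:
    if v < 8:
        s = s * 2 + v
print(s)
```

v=6: <8, s = 1*2+6 = 8
v=-1: <8, s = 8*2+(-1) = 15
v=9: not <8
v=14: not <8
v=13: not <8
v=-2: <8, s = 15*2+(-2) = 28

28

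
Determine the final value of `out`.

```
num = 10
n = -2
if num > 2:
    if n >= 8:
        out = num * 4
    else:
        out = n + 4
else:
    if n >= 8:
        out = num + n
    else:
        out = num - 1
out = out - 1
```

num=10, n=-2
num > 2 is True; n >= 8 is False
→ out = n + 4 = 2
out = 2-1 = 1

1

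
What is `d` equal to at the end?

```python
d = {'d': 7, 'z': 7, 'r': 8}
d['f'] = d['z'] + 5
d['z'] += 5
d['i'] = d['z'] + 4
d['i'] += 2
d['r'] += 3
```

d['f'] = d['z']+5 = 12 → {'d': 7, 'z': 7, 'r': 8, 'f': 12}
d['z'] = 7+5 = 12 → {'d': 7, 'z': 12, 'r': 8, 'f': 12}
d['i'] = d['z']+4 = 16 → {'d': 7, 'z': 12, 'r': 8, 'f': 12, 'i': 16}
d['i'] = 16+2 = 18 → {'d': 7, 'z': 12, 'r': 8, 'f': 12, 'i': 18}
d['r'] = 8+3 = 11 → {'d': 7, 'z': 12, 'r': 11, 'f': 12, 'i': 18}

{'d': 7, 'z': 12, 'r': 11, 'f': 12, 'i': 18}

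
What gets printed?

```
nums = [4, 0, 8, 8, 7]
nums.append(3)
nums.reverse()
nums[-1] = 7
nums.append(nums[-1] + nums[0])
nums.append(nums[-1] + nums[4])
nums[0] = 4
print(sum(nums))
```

append 3 → [4, 0, 8, 8, 7, 3]
reverse → [3, 7, 8, 8, 0, 4]
nums[-1] = 7 → [3, 7, 8, 8, 0, 7]
append nums[-1]+nums[0] = 7+3 = 10 → [3, 7, 8, 8, 0, 7, 10]
append nums[-1]+nums[4] = 10+0 = 10 → [3, 7, 8, 8, 0, 7, 10, 10]
nums[0] = 4 → [4, 7, 8, 8, 0, 7, 10, 10]
sum = 54

54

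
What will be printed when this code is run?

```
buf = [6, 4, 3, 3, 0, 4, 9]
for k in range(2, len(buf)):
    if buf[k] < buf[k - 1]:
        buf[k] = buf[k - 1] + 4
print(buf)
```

[6, 4, 8, 12, 16, 20, 24]

k=2: 3<4, buf[2] = 4+4 = 8 → [6, 4, 8, 3, 0, 4, 9]
k=3: 3<8, buf[3] = 8+4 = 12 → [6, 4, 8, 12, 0, 4, 9]
k=4: 0<12, buf[4] = 12+4 = 16 → [6, 4, 8, 12, 16, 4, 9]
k=5: 4<16, buf[5] = 16+4 = 20 → [6, 4, 8, 12, 16, 20, 9]
k=6: 9<20, buf[6] = 20+4 = 24 → [6, 4, 8, 12, 16, 20, 24]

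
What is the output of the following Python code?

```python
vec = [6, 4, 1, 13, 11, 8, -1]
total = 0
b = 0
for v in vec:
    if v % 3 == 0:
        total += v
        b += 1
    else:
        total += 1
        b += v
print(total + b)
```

49

v=6: %3==0, total = 0+6 = 6; b=1
v=4: not %3==0, total = 6+1 = 7; b=5
v=1: not %3==0, total = 7+1 = 8; b=6
v=13: not %3==0, total = 8+1 = 9; b=19
v=11: not %3==0, total = 9+1 = 10; b=30
v=8: not %3==0, total = 10+1 = 11; b=38
v=-1: not %3==0, total = 11+1 = 12; b=37
total+b = 12+37 = 49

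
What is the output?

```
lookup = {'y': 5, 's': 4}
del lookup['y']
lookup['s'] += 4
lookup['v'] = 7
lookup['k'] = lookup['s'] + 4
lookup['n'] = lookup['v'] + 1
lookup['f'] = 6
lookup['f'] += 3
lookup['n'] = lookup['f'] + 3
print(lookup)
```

del 'y' → {'s': 4}
lookup['s'] = 4+4 = 8 → {'s': 8}
lookup['v'] = 7 → {'s': 8, 'v': 7}
lookup['k'] = lookup['s']+4 = 12 → {'s': 8, 'v': 7, 'k': 12}
lookup['n'] = lookup['v']+1 = 8 → {'s': 8, 'v': 7, 'k': 12, 'n': 8}
lookup['f'] = 6 → {'s': 8, 'v': 7, 'k': 12, 'n': 8, 'f': 6}
lookup['f'] = 6+3 = 9 → {'s': 8, 'v': 7, 'k': 12, 'n': 8, 'f': 9}
lookup['n'] = lookup['f']+3 = 12 → {'s': 8, 'v': 7, 'k': 12, 'n': 12, 'f': 9}

{'s': 8, 'v': 7, 'k': 12, 'n': 12, 'f': 9}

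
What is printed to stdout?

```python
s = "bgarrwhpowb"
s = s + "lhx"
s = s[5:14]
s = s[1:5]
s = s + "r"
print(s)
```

hpowr

+ 'lhx' → 'bgarrwhpowblhx'
slice [5:14] → 'whpowblhx'
slice [1:5] → 'hpow'
+ 'r' → 'hpowr'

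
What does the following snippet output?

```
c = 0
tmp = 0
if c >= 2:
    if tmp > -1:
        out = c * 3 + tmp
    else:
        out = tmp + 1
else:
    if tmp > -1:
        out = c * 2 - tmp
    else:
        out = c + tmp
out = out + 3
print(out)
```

c=0, tmp=0
c >= 2 is False; tmp > -1 is True
→ out = c * 2 - tmp = 0
out = 0+3 = 3

3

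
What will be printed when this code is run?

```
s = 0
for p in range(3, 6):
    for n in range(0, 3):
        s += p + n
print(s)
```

p=3,n=0: s = 0+3 = 3
p=3,n=1: s = 3+4 = 7
p=3,n=2: s = 7+5 = 12
p=4,n=0: s = 12+4 = 16
p=4,n=1: s = 16+5 = 21
p=4,n=2: s = 21+6 = 27
p=5,n=0: s = 27+5 = 32
p=5,n=1: s = 32+6 = 38
p=5,n=2: s = 38+7 = 45

45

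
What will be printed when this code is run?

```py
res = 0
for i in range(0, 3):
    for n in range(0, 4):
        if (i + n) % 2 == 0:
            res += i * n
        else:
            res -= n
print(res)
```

i=0,n=0: even sum, res = 0+0 = 0
i=0,n=1: odd sum, res = 0-1 = -1
i=0,n=2: even sum, res = (-1)+0 = -1
i=0,n=3: odd sum, res = (-1)-3 = -4
i=1,n=0: odd sum, res = (-4)-0 = -4
i=1,n=1: even sum, res = (-4)+1 = -3
i=1,n=2: odd sum, res = (-3)-2 = -5
i=1,n=3: even sum, res = (-5)+3 = -2
i=2,n=0: even sum, res = (-2)+0 = -2
i=2,n=1: odd sum, res = (-2)-1 = -3
i=2,n=2: even sum, res = (-3)+4 = 1
i=2,n=3: odd sum, res = 1-3 = -2

-2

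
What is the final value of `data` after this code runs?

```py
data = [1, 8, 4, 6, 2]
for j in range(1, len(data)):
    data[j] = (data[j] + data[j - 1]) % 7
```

[1, 2, 6, 5, 0]

j=1: data[1] = (8+1)%7 = 2 → [1, 2, 4, 6, 2]
j=2: data[2] = (4+2)%7 = 6 → [1, 2, 6, 6, 2]
j=3: data[3] = (6+6)%7 = 5 → [1, 2, 6, 5, 2]
j=4: data[4] = (2+5)%7 = 0 → [1, 2, 6, 5, 0]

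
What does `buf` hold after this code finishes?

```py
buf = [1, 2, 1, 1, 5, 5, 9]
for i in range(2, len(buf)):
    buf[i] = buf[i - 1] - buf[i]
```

i=2: buf[2] = 2-1 = 1 → [1, 2, 1, 1, 5, 5, 9]
i=3: buf[3] = 1-1 = 0 → [1, 2, 1, 0, 5, 5, 9]
i=4: buf[4] = 0-5 = -5 → [1, 2, 1, 0, -5, 5, 9]
i=5: buf[5] = (-5)-5 = -10 → [1, 2, 1, 0, -5, -10, 9]
i=6: buf[6] = (-10)-9 = -19 → [1, 2, 1, 0, -5, -10, -19]

[1, 2, 1, 0, -5, -10, -19]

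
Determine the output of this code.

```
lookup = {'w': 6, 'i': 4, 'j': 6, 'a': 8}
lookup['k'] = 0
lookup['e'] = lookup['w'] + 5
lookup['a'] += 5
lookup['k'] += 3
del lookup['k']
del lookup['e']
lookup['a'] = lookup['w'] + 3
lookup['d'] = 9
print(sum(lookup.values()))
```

34

lookup['k'] = 0 → {'w': 6, 'i': 4, 'j': 6, 'a': 8, 'k': 0}
lookup['e'] = lookup['w']+5 = 11 → {'w': 6, 'i': 4, 'j': 6, 'a': 8, 'k': 0, 'e': 11}
lookup['a'] = 8+5 = 13 → {'w': 6, 'i': 4, 'j': 6, 'a': 13, 'k': 0, 'e': 11}
lookup['k'] = 0+3 = 3 → {'w': 6, 'i': 4, 'j': 6, 'a': 13, 'k': 3, 'e': 11}
del 'k' → {'w': 6, 'i': 4, 'j': 6, 'a': 13, 'e': 11}
del 'e' → {'w': 6, 'i': 4, 'j': 6, 'a': 13}
lookup['a'] = lookup['w']+3 = 9 → {'w': 6, 'i': 4, 'j': 6, 'a': 9}
lookup['d'] = 9 → {'w': 6, 'i': 4, 'j': 6, 'a': 9, 'd': 9}
sum of values = 34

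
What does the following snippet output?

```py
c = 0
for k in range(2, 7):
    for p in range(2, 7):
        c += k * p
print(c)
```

400

k=2,p=2: c = 0+4 = 4
k=2,p=3: c = 4+6 = 10
k=2,p=4: c = 10+8 = 18
k=2,p=5: c = 18+10 = 28
k=2,p=6: c = 28+12 = 40
k=3,p=2: c = 40+6 = 46
k=3,p=3: c = 46+9 = 55
k=3,p=4: c = 55+12 = 67
k=3,p=5: c = 67+15 = 82
k=3,p=6: c = 82+18 = 100
k=4,p=2: c = 100+8 = 108
k=4,p=3: c = 108+12 = 120
k=4,p=4: c = 120+16 = 136
k=4,p=5: c = 136+20 = 156
k=4,p=6: c = 156+24 = 180
k=5,p=2: c = 180+10 = 190
k=5,p=3: c = 190+15 = 205
k=5,p=4: c = 205+20 = 225
k=5,p=5: c = 225+25 = 250
k=5,p=6: c = 250+30 = 280
k=6,p=2: c = 280+12 = 292
k=6,p=3: c = 292+18 = 310
k=6,p=4: c = 310+24 = 334
k=6,p=5: c = 334+30 = 364
k=6,p=6: c = 364+36 = 400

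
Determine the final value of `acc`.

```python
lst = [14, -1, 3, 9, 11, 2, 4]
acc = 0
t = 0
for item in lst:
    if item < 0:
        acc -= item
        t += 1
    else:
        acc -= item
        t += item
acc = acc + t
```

2

item=14: not <0, acc = 0-14 = -14; t=14
item=-1: <0, acc = (-14)-(-1) = -13; t=15
item=3: not <0, acc = (-13)-3 = -16; t=18
item=9: not <0, acc = (-16)-9 = -25; t=27
item=11: not <0, acc = (-25)-11 = -36; t=38
item=2: not <0, acc = (-36)-2 = -38; t=40
item=4: not <0, acc = (-38)-4 = -42; t=44
acc+t = (-42)+44 = 2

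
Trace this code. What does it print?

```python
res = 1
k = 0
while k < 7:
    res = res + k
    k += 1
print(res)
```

22

k=0: res = 1+0 = 1
k=1: res = 1+1 = 2
k=2: res = 2+2 = 4
k=3: res = 4+3 = 7
k=4: res = 7+4 = 11
k=5: res = 11+5 = 16
k=6: res = 16+6 = 22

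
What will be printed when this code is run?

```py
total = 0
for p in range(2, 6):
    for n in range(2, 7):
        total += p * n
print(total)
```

280

p=2,n=2: total = 0+4 = 4
p=2,n=3: total = 4+6 = 10
p=2,n=4: total = 10+8 = 18
p=2,n=5: total = 18+10 = 28
p=2,n=6: total = 28+12 = 40
p=3,n=2: total = 40+6 = 46
p=3,n=3: total = 46+9 = 55
p=3,n=4: total = 55+12 = 67
p=3,n=5: total = 67+15 = 82
p=3,n=6: total = 82+18 = 100
p=4,n=2: total = 100+8 = 108
p=4,n=3: total = 108+12 = 120
p=4,n=4: total = 120+16 = 136
p=4,n=5: total = 136+20 = 156
p=4,n=6: total = 156+24 = 180
p=5,n=2: total = 180+10 = 190
p=5,n=3: total = 190+15 = 205
p=5,n=4: total = 205+20 = 225
p=5,n=5: total = 225+25 = 250
p=5,n=6: total = 250+30 = 280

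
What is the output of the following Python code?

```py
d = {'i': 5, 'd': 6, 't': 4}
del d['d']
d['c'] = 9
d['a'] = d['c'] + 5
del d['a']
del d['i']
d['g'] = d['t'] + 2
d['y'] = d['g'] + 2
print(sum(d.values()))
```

27

del 'd' → {'i': 5, 't': 4}
d['c'] = 9 → {'i': 5, 't': 4, 'c': 9}
d['a'] = d['c']+5 = 14 → {'i': 5, 't': 4, 'c': 9, 'a': 14}
del 'a' → {'i': 5, 't': 4, 'c': 9}
del 'i' → {'t': 4, 'c': 9}
d['g'] = d['t']+2 = 6 → {'t': 4, 'c': 9, 'g': 6}
d['y'] = d['g']+2 = 8 → {'t': 4, 'c': 9, 'g': 6, 'y': 8}
sum of values = 27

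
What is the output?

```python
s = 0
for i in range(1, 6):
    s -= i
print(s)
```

i=1: s = 0-1 = -1
i=2: s = (-1)-2 = -3
i=3: s = (-3)-3 = -6
i=4: s = (-6)-4 = -10
i=5: s = (-10)-5 = -15

-15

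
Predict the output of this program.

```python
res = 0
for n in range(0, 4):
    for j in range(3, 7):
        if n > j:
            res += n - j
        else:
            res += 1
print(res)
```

n=0,j=3: not 0>3, res = 0+1 = 1
n=0,j=4: not 0>4, res = 1+1 = 2
n=0,j=5: not 0>5, res = 2+1 = 3
n=0,j=6: not 0>6, res = 3+1 = 4
n=1,j=3: not 1>3, res = 4+1 = 5
n=1,j=4: not 1>4, res = 5+1 = 6
n=1,j=5: not 1>5, res = 6+1 = 7
n=1,j=6: not 1>6, res = 7+1 = 8
n=2,j=3: not 2>3, res = 8+1 = 9
n=2,j=4: not 2>4, res = 9+1 = 10
n=2,j=5: not 2>5, res = 10+1 = 11
n=2,j=6: not 2>6, res = 11+1 = 12
n=3,j=3: not 3>3, res = 12+1 = 13
n=3,j=4: not 3>4, res = 13+1 = 14
n=3,j=5: not 3>5, res = 14+1 = 15
n=3,j=6: not 3>6, res = 15+1 = 16

16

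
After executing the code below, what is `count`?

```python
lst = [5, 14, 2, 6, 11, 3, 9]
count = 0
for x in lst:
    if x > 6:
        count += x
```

x=5: not >6
x=14: >6, count = 0+14 = 14
x=2: not >6
x=6: not >6
x=11: >6, count = 14+11 = 25
x=3: not >6
x=9: >6, count = 25+9 = 34

34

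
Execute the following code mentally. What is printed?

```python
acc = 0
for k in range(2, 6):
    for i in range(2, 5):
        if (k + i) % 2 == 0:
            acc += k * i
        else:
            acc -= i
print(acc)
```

k=2,i=2: even sum, acc = 0+4 = 4
k=2,i=3: odd sum, acc = 4-3 = 1
k=2,i=4: even sum, acc = 1+8 = 9
k=3,i=2: odd sum, acc = 9-2 = 7
k=3,i=3: even sum, acc = 7+9 = 16
k=3,i=4: odd sum, acc = 16-4 = 12
k=4,i=2: even sum, acc = 12+8 = 20
k=4,i=3: odd sum, acc = 20-3 = 17
k=4,i=4: even sum, acc = 17+16 = 33
k=5,i=2: odd sum, acc = 33-2 = 31
k=5,i=3: even sum, acc = 31+15 = 46
k=5,i=4: odd sum, acc = 46-4 = 42

42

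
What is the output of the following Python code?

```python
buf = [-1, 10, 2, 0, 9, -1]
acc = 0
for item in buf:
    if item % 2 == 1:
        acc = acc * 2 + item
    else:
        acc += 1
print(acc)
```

25

item=-1: odd, acc = 0*2+(-1) = -1
item=10: not odd, acc = (-1)+1 = 0
item=2: not odd, acc = 0+1 = 1
item=0: not odd, acc = 1+1 = 2
item=9: odd, acc = 2*2+9 = 13
item=-1: odd, acc = 13*2+(-1) = 25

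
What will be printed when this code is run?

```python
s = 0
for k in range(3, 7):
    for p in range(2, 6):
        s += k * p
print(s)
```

k=3,p=2: s = 0+6 = 6
k=3,p=3: s = 6+9 = 15
k=3,p=4: s = 15+12 = 27
k=3,p=5: s = 27+15 = 42
k=4,p=2: s = 42+8 = 50
k=4,p=3: s = 50+12 = 62
k=4,p=4: s = 62+16 = 78
k=4,p=5: s = 78+20 = 98
k=5,p=2: s = 98+10 = 108
k=5,p=3: s = 108+15 = 123
k=5,p=4: s = 123+20 = 143
k=5,p=5: s = 143+25 = 168
k=6,p=2: s = 168+12 = 180
k=6,p=3: s = 180+18 = 198
k=6,p=4: s = 198+24 = 222
k=6,p=5: s = 222+30 = 252

252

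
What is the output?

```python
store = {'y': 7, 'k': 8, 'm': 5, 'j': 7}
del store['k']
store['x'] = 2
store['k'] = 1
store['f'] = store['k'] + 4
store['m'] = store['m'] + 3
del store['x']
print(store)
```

{'y': 7, 'm': 8, 'j': 7, 'k': 1, 'f': 5}

del 'k' → {'y': 7, 'm': 5, 'j': 7}
store['x'] = 2 → {'y': 7, 'm': 5, 'j': 7, 'x': 2}
store['k'] = 1 → {'y': 7, 'm': 5, 'j': 7, 'x': 2, 'k': 1}
store['f'] = store['k']+4 = 5 → {'y': 7, 'm': 5, 'j': 7, 'x': 2, 'k': 1, 'f': 5}
store['m'] = store['m']+3 = 8 → {'y': 7, 'm': 8, 'j': 7, 'x': 2, 'k': 1, 'f': 5}
del 'x' → {'y': 7, 'm': 8, 'j': 7, 'k': 1, 'f': 5}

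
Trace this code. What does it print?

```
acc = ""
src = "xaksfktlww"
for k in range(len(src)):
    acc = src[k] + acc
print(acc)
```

wwltkfskax

k=0: prepend 'x' → 'x'
k=1: prepend 'a' → 'ax'
k=2: prepend 'k' → 'kax'
k=3: prepend 's' → 'skax'
k=4: prepend 'f' → 'fskax'
k=5: prepend 'k' → 'kfskax'
k=6: prepend 't' → 'tkfskax'
k=7: prepend 'l' → 'ltkfskax'
k=8: prepend 'w' → 'wltkfskax'
k=9: prepend 'w' → 'wwltkfskax'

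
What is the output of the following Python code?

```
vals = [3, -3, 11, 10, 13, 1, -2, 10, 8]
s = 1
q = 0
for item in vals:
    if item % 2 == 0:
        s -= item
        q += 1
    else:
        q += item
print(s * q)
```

-725

item=3: not even; q=3
item=-3: not even; q=0
item=11: not even; q=11
item=10: even, s = 1-10 = -9; q=12
item=13: not even; q=25
item=1: not even; q=26
item=-2: even, s = (-9)-(-2) = -7; q=27
item=10: even, s = (-7)-10 = -17; q=28
item=8: even, s = (-17)-8 = -25; q=29
s*q = (-25)*29 = -725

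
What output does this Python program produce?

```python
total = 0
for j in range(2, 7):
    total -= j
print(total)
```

-20

j=2: total = 0-2 = -2
j=3: total = (-2)-3 = -5
j=4: total = (-5)-4 = -9
j=5: total = (-9)-5 = -14
j=6: total = (-14)-6 = -20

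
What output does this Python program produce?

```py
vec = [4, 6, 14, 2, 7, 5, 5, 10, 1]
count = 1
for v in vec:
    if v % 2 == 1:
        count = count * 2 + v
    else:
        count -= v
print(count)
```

v=4: not odd, count = 1-4 = -3
v=6: not odd, count = (-3)-6 = -9
v=14: not odd, count = (-9)-14 = -23
v=2: not odd, count = (-23)-2 = -25
v=7: odd, count = (-25)*2+7 = -43
v=5: odd, count = (-43)*2+5 = -81
v=5: odd, count = (-81)*2+5 = -157
v=10: not odd, count = (-157)-10 = -167
v=1: odd, count = (-167)*2+1 = -333

-333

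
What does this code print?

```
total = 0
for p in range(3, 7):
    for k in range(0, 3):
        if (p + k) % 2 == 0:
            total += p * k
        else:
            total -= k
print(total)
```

22

p=3,k=0: odd sum, total = 0-0 = 0
p=3,k=1: even sum, total = 0+3 = 3
p=3,k=2: odd sum, total = 3-2 = 1
p=4,k=0: even sum, total = 1+0 = 1
p=4,k=1: odd sum, total = 1-1 = 0
p=4,k=2: even sum, total = 0+8 = 8
p=5,k=0: odd sum, total = 8-0 = 8
p=5,k=1: even sum, total = 8+5 = 13
p=5,k=2: odd sum, total = 13-2 = 11
p=6,k=0: even sum, total = 11+0 = 11
p=6,k=1: odd sum, total = 11-1 = 10
p=6,k=2: even sum, total = 10+12 = 22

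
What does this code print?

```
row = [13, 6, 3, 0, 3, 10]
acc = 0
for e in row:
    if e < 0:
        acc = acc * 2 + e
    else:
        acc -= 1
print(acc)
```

e=13: not <0, acc = 0-1 = -1
e=6: not <0, acc = (-1)-1 = -2
e=3: not <0, acc = (-2)-1 = -3
e=0: not <0, acc = (-3)-1 = -4
e=3: not <0, acc = (-4)-1 = -5
e=10: not <0, acc = (-5)-1 = -6

-6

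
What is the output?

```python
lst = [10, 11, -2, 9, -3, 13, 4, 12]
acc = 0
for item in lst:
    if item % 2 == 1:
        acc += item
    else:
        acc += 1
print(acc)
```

item=10: not odd, acc = 0+1 = 1
item=11: odd, acc = 1+11 = 12
item=-2: not odd, acc = 12+1 = 13
item=9: odd, acc = 13+9 = 22
item=-3: odd, acc = 22+(-3) = 19
item=13: odd, acc = 19+13 = 32
item=4: not odd, acc = 32+1 = 33
item=12: not odd, acc = 33+1 = 34

34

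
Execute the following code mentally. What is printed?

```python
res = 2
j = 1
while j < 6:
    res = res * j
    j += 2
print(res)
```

30

j=1: res = 2*1 = 2
j=3: res = 2*3 = 6
j=5: res = 6*5 = 30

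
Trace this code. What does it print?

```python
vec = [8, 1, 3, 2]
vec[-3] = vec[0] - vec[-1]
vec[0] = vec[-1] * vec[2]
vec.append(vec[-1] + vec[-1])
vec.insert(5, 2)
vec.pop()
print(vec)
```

[6, 6, 3, 2, 4]

vec[-3] = vec[0]-vec[-1] = 8-2 = 6 → [8, 6, 3, 2]
vec[0] = vec[-1]*vec[2] = 2*3 = 6 → [6, 6, 3, 2]
append vec[-1]+vec[-1] = 2+2 = 4 → [6, 6, 3, 2, 4]
insert 2 at 5 → [6, 6, 3, 2, 4, 2]
pop() removes 2 → [6, 6, 3, 2, 4]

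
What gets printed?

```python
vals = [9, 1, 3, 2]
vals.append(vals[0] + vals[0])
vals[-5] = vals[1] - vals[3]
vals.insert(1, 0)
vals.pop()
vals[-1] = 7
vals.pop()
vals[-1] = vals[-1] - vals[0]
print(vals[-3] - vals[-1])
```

-4

append vals[0]+vals[0] = 9+9 = 18 → [9, 1, 3, 2, 18]
vals[-5] = vals[1]-vals[3] = 1-2 = -1 → [-1, 1, 3, 2, 18]
insert 0 at 1 → [-1, 0, 1, 3, 2, 18]
pop() removes 18 → [-1, 0, 1, 3, 2]
vals[-1] = 7 → [-1, 0, 1, 3, 7]
pop() removes 7 → [-1, 0, 1, 3]
vals[-1] = vals[-1]-vals[0] = 3-(-1) = 4 → [-1, 0, 1, 4]
vals[-3]-vals[-1] = 0-4 = -4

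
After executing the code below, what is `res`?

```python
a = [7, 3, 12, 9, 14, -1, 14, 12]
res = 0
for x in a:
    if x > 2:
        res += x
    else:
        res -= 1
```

70

x=7: >2, res = 0+7 = 7
x=3: >2, res = 7+3 = 10
x=12: >2, res = 10+12 = 22
x=9: >2, res = 22+9 = 31
x=14: >2, res = 31+14 = 45
x=-1: not >2, res = 45-1 = 44
x=14: >2, res = 44+14 = 58
x=12: >2, res = 58+12 = 70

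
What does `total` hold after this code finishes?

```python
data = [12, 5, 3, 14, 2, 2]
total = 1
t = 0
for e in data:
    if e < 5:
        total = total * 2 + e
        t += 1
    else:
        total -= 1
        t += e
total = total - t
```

-28

e=12: not <5, total = 1-1 = 0; t=12
e=5: not <5, total = 0-1 = -1; t=17
e=3: <5, total = (-1)*2+3 = 1; t=18
e=14: not <5, total = 1-1 = 0; t=32
e=2: <5, total = 0*2+2 = 2; t=33
e=2: <5, total = 2*2+2 = 6; t=34
total-t = 6-34 = -28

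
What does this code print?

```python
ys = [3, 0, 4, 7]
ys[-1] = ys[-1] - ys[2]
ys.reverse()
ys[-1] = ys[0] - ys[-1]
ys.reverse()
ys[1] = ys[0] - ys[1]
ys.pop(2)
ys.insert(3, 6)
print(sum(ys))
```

9

ys[-1] = ys[-1]-ys[2] = 7-4 = 3 → [3, 0, 4, 3]
reverse → [3, 4, 0, 3]
ys[-1] = ys[0]-ys[-1] = 3-3 = 0 → [3, 4, 0, 0]
reverse → [0, 0, 4, 3]
ys[1] = ys[0]-ys[1] = 0-0 = 0 → [0, 0, 4, 3]
pop(2) removes 4 → [0, 0, 3]
insert 6 at 3 → [0, 0, 3, 6]
sum = 9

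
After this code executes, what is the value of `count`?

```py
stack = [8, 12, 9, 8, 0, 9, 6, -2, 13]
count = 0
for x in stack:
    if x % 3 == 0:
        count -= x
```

-36

x=8: not %3==0
x=12: %3==0, count = 0-12 = -12
x=9: %3==0, count = (-12)-9 = -21
x=8: not %3==0
x=0: %3==0, count = (-21)-0 = -21
x=9: %3==0, count = (-21)-9 = -30
x=6: %3==0, count = (-30)-6 = -36
x=-2: not %3==0
x=13: not %3==0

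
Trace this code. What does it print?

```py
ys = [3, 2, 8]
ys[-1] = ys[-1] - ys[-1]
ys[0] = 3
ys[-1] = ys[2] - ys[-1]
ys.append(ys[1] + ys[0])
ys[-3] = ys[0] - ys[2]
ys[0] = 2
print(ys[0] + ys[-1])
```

7

ys[-1] = ys[-1]-ys[-1] = 8-8 = 0 → [3, 2, 0]
ys[0] = 3 → [3, 2, 0]
ys[-1] = ys[2]-ys[-1] = 0-0 = 0 → [3, 2, 0]
append ys[1]+ys[0] = 2+3 = 5 → [3, 2, 0, 5]
ys[-3] = ys[0]-ys[2] = 3-0 = 3 → [3, 3, 0, 5]
ys[0] = 2 → [2, 3, 0, 5]
ys[0]+ys[-1] = 2+5 = 7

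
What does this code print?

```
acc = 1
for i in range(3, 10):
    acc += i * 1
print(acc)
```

43

i=3: acc = 1+3*1 = 4
i=4: acc = 4+4*1 = 8
i=5: acc = 8+5*1 = 13
i=6: acc = 13+6*1 = 19
i=7: acc = 19+7*1 = 26
i=8: acc = 26+8*1 = 34
i=9: acc = 34+9*1 = 43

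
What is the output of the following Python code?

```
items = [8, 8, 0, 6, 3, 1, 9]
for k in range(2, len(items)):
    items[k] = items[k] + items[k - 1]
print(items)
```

k=2: items[2] = 0+8 = 8 → [8, 8, 8, 6, 3, 1, 9]
k=3: items[3] = 6+8 = 14 → [8, 8, 8, 14, 3, 1, 9]
k=4: items[4] = 3+14 = 17 → [8, 8, 8, 14, 17, 1, 9]
k=5: items[5] = 1+17 = 18 → [8, 8, 8, 14, 17, 18, 9]
k=6: items[6] = 9+18 = 27 → [8, 8, 8, 14, 17, 18, 27]

[8, 8, 8, 14, 17, 18, 27]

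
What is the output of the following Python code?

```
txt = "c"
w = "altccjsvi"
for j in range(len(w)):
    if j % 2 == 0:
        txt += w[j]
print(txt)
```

catcsi

j=0: add 'a' → 'ca'
j=1: skip
j=2: add 't' → 'cat'
j=3: skip
j=4: add 'c' → 'catc'
j=5: skip
j=6: add 's' → 'catcs'
j=7: skip
j=8: add 'i' → 'catcsi'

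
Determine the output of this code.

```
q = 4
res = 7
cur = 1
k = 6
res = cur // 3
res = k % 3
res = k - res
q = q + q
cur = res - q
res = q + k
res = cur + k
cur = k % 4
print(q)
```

res = 1//3 = 0
res = 6%3 = 0
res = 6-0 = 6
q = 4+4 = 8
cur = 6-8 = -2
res = 8+6 = 14
res = (-2)+6 = 4
cur = 6%4 = 2

8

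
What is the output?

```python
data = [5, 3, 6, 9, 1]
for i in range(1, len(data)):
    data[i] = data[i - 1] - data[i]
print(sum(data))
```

-24

i=1: data[1] = 5-3 = 2 → [5, 2, 6, 9, 1]
i=2: data[2] = 2-6 = -4 → [5, 2, -4, 9, 1]
i=3: data[3] = (-4)-9 = -13 → [5, 2, -4, -13, 1]
i=4: data[4] = (-13)-1 = -14 → [5, 2, -4, -13, -14]
sum = -24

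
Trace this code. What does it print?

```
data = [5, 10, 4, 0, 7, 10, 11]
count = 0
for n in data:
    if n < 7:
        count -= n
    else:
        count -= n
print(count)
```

n=5: <7, count = 0-5 = -5
n=10: not <7, count = (-5)-10 = -15
n=4: <7, count = (-15)-4 = -19
n=0: <7, count = (-19)-0 = -19
n=7: not <7, count = (-19)-7 = -26
n=10: not <7, count = (-26)-10 = -36
n=11: not <7, count = (-36)-11 = -47

-47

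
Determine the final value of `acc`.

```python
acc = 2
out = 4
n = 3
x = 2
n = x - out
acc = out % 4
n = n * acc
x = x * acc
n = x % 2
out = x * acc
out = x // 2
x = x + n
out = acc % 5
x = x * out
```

0

n = 2-4 = -2
acc = 4%4 = 0
n = (-2)*0 = 0
x = 2*0 = 0
n = 0%2 = 0
out = 0*0 = 0
out = 0//2 = 0
x = 0+0 = 0
out = 0%5 = 0
x = 0*0 = 0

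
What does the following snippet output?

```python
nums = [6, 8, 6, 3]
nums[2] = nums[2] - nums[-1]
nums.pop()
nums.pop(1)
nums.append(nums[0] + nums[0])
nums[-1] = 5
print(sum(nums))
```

nums[2] = nums[2]-nums[-1] = 6-3 = 3 → [6, 8, 3, 3]
pop() removes 3 → [6, 8, 3]
pop(1) removes 8 → [6, 3]
append nums[0]+nums[0] = 6+6 = 12 → [6, 3, 12]
nums[-1] = 5 → [6, 3, 5]
sum = 14

14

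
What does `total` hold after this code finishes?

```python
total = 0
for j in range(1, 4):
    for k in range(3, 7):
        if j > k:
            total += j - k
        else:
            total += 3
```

36

j=1,k=3: not 1>3, total = 0+3 = 3
j=1,k=4: not 1>4, total = 3+3 = 6
j=1,k=5: not 1>5, total = 6+3 = 9
j=1,k=6: not 1>6, total = 9+3 = 12
j=2,k=3: not 2>3, total = 12+3 = 15
j=2,k=4: not 2>4, total = 15+3 = 18
j=2,k=5: not 2>5, total = 18+3 = 21
j=2,k=6: not 2>6, total = 21+3 = 24
j=3,k=3: not 3>3, total = 24+3 = 27
j=3,k=4: not 3>4, total = 27+3 = 30
j=3,k=5: not 3>5, total = 30+3 = 33
j=3,k=6: not 3>6, total = 33+3 = 36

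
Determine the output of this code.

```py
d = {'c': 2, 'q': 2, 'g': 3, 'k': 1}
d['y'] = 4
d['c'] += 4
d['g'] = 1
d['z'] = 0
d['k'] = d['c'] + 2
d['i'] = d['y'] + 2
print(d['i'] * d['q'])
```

12

d['y'] = 4 → {'c': 2, 'q': 2, 'g': 3, 'k': 1, 'y': 4}
d['c'] = 2+4 = 6 → {'c': 6, 'q': 2, 'g': 3, 'k': 1, 'y': 4}
d['g'] = 1 → {'c': 6, 'q': 2, 'g': 1, 'k': 1, 'y': 4}
d['z'] = 0 → {'c': 6, 'q': 2, 'g': 1, 'k': 1, 'y': 4, 'z': 0}
d['k'] = d['c']+2 = 8 → {'c': 6, 'q': 2, 'g': 1, 'k': 8, 'y': 4, 'z': 0}
d['i'] = d['y']+2 = 6 → {'c': 6, 'q': 2, 'g': 1, 'k': 8, 'y': 4, 'z': 0, 'i': 6}
d['i']*d['q'] = 6*2 = 12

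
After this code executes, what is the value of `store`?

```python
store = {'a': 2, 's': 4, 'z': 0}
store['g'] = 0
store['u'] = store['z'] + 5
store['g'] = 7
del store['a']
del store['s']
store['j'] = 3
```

{'z': 0, 'g': 7, 'u': 5, 'j': 3}

store['g'] = 0 → {'a': 2, 's': 4, 'z': 0, 'g': 0}
store['u'] = store['z']+5 = 5 → {'a': 2, 's': 4, 'z': 0, 'g': 0, 'u': 5}
store['g'] = 7 → {'a': 2, 's': 4, 'z': 0, 'g': 7, 'u': 5}
del 'a' → {'s': 4, 'z': 0, 'g': 7, 'u': 5}
del 's' → {'z': 0, 'g': 7, 'u': 5}
store['j'] = 3 → {'z': 0, 'g': 7, 'u': 5, 'j': 3}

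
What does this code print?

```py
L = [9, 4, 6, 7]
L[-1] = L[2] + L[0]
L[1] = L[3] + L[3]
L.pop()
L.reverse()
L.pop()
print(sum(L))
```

L[-1] = L[2]+L[0] = 6+9 = 15 → [9, 4, 6, 15]
L[1] = L[3]+L[3] = 15+15 = 30 → [9, 30, 6, 15]
pop() removes 15 → [9, 30, 6]
reverse → [6, 30, 9]
pop() removes 9 → [6, 30]
sum = 36

36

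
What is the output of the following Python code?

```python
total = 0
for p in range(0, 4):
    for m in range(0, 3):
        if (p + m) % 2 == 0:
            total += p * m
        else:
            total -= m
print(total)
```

2

p=0,m=0: even sum, total = 0+0 = 0
p=0,m=1: odd sum, total = 0-1 = -1
p=0,m=2: even sum, total = (-1)+0 = -1
p=1,m=0: odd sum, total = (-1)-0 = -1
p=1,m=1: even sum, total = (-1)+1 = 0
p=1,m=2: odd sum, total = 0-2 = -2
p=2,m=0: even sum, total = (-2)+0 = -2
p=2,m=1: odd sum, total = (-2)-1 = -3
p=2,m=2: even sum, total = (-3)+4 = 1
p=3,m=0: odd sum, total = 1-0 = 1
p=3,m=1: even sum, total = 1+3 = 4
p=3,m=2: odd sum, total = 4-2 = 2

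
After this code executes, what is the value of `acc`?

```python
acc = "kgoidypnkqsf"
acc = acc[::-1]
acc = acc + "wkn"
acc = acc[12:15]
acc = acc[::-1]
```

reverse → 'fsqknpydiogk'
+ 'wkn' → 'fsqknpydiogkwkn'
slice [12:15] → 'wkn'
reverse → 'nkw'

'nkw'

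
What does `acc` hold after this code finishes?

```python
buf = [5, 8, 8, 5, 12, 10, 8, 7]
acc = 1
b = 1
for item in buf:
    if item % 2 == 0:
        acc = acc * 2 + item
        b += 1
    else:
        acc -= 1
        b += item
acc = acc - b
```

item=5: not even, acc = 1-1 = 0; b=6
item=8: even, acc = 0*2+8 = 8; b=7
item=8: even, acc = 8*2+8 = 24; b=8
item=5: not even, acc = 24-1 = 23; b=13
item=12: even, acc = 23*2+12 = 58; b=14
item=10: even, acc = 58*2+10 = 126; b=15
item=8: even, acc = 126*2+8 = 260; b=16
item=7: not even, acc = 260-1 = 259; b=23
acc-b = 259-23 = 236

236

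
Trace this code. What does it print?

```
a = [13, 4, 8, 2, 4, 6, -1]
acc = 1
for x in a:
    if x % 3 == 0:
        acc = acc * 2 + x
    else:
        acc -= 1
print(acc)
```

x=13: not %3==0, acc = 1-1 = 0
x=4: not %3==0, acc = 0-1 = -1
x=8: not %3==0, acc = (-1)-1 = -2
x=2: not %3==0, acc = (-2)-1 = -3
x=4: not %3==0, acc = (-3)-1 = -4
x=6: %3==0, acc = (-4)*2+6 = -2
x=-1: not %3==0, acc = (-2)-1 = -3

-3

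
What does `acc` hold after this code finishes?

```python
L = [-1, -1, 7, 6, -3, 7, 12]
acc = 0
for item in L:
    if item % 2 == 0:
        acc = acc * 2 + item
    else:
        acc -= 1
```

item=-1: not even, acc = 0-1 = -1
item=-1: not even, acc = (-1)-1 = -2
item=7: not even, acc = (-2)-1 = -3
item=6: even, acc = (-3)*2+6 = 0
item=-3: not even, acc = 0-1 = -1
item=7: not even, acc = (-1)-1 = -2
item=12: even, acc = (-2)*2+12 = 8

8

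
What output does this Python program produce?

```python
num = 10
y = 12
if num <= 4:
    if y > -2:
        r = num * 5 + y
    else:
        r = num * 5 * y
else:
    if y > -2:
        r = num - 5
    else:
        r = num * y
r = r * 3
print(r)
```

num=10, y=12
num <= 4 is False; y > -2 is True
→ r = num - 5 = 5
r = 5*3 = 15

15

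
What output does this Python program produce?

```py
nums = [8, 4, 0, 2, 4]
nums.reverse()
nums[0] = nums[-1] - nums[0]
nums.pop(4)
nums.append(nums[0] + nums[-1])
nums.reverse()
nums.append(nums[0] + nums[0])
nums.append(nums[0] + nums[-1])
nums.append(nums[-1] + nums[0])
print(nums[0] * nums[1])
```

32

reverse → [4, 2, 0, 4, 8]
nums[0] = nums[-1]-nums[0] = 8-4 = 4 → [4, 2, 0, 4, 8]
pop(4) removes 8 → [4, 2, 0, 4]
append nums[0]+nums[-1] = 4+4 = 8 → [4, 2, 0, 4, 8]
reverse → [8, 4, 0, 2, 4]
append nums[0]+nums[0] = 8+8 = 16 → [8, 4, 0, 2, 4, 16]
append nums[0]+nums[-1] = 8+16 = 24 → [8, 4, 0, 2, 4, 16, 24]
append nums[-1]+nums[0] = 24+8 = 32 → [8, 4, 0, 2, 4, 16, 24, 32]
nums[0]*nums[1] = 8*4 = 32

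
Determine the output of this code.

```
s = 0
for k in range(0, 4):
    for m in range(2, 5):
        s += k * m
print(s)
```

k=0,m=2: s = 0+0 = 0
k=0,m=3: s = 0+0 = 0
k=0,m=4: s = 0+0 = 0
k=1,m=2: s = 0+2 = 2
k=1,m=3: s = 2+3 = 5
k=1,m=4: s = 5+4 = 9
k=2,m=2: s = 9+4 = 13
k=2,m=3: s = 13+6 = 19
k=2,m=4: s = 19+8 = 27
k=3,m=2: s = 27+6 = 33
k=3,m=3: s = 33+9 = 42
k=3,m=4: s = 42+12 = 54

54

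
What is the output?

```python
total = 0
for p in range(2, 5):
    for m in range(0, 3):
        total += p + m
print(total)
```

p=2,m=0: total = 0+2 = 2
p=2,m=1: total = 2+3 = 5
p=2,m=2: total = 5+4 = 9
p=3,m=0: total = 9+3 = 12
p=3,m=1: total = 12+4 = 16
p=3,m=2: total = 16+5 = 21
p=4,m=0: total = 21+4 = 25
p=4,m=1: total = 25+5 = 30
p=4,m=2: total = 30+6 = 36

36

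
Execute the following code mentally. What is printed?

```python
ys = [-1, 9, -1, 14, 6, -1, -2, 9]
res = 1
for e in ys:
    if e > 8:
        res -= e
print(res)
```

-31

e=-1: not >8
e=9: >8, res = 1-9 = -8
e=-1: not >8
e=14: >8, res = (-8)-14 = -22
e=6: not >8
e=-1: not >8
e=-2: not >8
e=9: >8, res = (-22)-9 = -31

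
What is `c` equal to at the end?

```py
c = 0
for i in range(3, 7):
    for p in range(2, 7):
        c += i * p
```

360

i=3,p=2: c = 0+6 = 6
i=3,p=3: c = 6+9 = 15
i=3,p=4: c = 15+12 = 27
i=3,p=5: c = 27+15 = 42
i=3,p=6: c = 42+18 = 60
i=4,p=2: c = 60+8 = 68
i=4,p=3: c = 68+12 = 80
i=4,p=4: c = 80+16 = 96
i=4,p=5: c = 96+20 = 116
i=4,p=6: c = 116+24 = 140
i=5,p=2: c = 140+10 = 150
i=5,p=3: c = 150+15 = 165
i=5,p=4: c = 165+20 = 185
i=5,p=5: c = 185+25 = 210
i=5,p=6: c = 210+30 = 240
i=6,p=2: c = 240+12 = 252
i=6,p=3: c = 252+18 = 270
i=6,p=4: c = 270+24 = 294
i=6,p=5: c = 294+30 = 324
i=6,p=6: c = 324+36 = 360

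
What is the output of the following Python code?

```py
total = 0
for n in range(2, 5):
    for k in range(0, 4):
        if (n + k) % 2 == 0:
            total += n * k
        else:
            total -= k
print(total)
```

n=2,k=0: even sum, total = 0+0 = 0
n=2,k=1: odd sum, total = 0-1 = -1
n=2,k=2: even sum, total = (-1)+4 = 3
n=2,k=3: odd sum, total = 3-3 = 0
n=3,k=0: odd sum, total = 0-0 = 0
n=3,k=1: even sum, total = 0+3 = 3
n=3,k=2: odd sum, total = 3-2 = 1
n=3,k=3: even sum, total = 1+9 = 10
n=4,k=0: even sum, total = 10+0 = 10
n=4,k=1: odd sum, total = 10-1 = 9
n=4,k=2: even sum, total = 9+8 = 17
n=4,k=3: odd sum, total = 17-3 = 14

14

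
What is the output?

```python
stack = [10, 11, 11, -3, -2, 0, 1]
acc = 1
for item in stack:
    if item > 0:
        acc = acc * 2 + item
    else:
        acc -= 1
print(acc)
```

157

item=10: >0, acc = 1*2+10 = 12
item=11: >0, acc = 12*2+11 = 35
item=11: >0, acc = 35*2+11 = 81
item=-3: not >0, acc = 81-1 = 80
item=-2: not >0, acc = 80-1 = 79
item=0: not >0, acc = 79-1 = 78
item=1: >0, acc = 78*2+1 = 157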